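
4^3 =64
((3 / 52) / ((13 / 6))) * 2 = 9 / 169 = 0.05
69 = 69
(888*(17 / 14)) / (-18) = -1258 / 21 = -59.90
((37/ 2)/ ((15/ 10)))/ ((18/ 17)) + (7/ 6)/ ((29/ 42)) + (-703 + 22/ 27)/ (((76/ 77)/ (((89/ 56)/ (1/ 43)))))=-2571004891/ 52896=-48604.90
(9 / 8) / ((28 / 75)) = 675 / 224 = 3.01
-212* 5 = -1060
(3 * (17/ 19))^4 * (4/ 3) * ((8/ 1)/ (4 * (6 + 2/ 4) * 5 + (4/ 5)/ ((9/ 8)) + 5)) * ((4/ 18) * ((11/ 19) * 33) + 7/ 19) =284679658080/ 15121536593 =18.83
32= 32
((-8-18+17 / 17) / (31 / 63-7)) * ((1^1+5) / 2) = 945 / 82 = 11.52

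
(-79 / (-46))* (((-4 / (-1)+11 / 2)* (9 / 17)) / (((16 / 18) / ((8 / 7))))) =121581 / 10948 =11.11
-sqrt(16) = -4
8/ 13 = 0.62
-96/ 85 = -1.13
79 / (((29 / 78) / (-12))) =-73944 / 29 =-2549.79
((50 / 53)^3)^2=15625000000 / 22164361129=0.70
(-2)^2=4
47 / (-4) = -47 / 4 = -11.75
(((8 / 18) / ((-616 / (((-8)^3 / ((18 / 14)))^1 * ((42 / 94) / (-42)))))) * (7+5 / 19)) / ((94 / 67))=-197248 / 12465387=-0.02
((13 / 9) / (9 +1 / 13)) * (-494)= -41743 / 531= -78.61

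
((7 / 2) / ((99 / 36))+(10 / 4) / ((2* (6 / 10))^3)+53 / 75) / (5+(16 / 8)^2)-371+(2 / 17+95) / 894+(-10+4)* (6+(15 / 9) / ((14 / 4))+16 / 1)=-9580798186063 / 18957985200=-505.37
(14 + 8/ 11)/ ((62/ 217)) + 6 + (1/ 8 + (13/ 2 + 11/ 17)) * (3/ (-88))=685737/ 11968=57.30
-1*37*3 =-111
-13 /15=-0.87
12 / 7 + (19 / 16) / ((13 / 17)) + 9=12.27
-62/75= -0.83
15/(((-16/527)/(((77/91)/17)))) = -5115/208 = -24.59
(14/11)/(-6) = -7/33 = -0.21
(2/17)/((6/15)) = 5/17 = 0.29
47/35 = 1.34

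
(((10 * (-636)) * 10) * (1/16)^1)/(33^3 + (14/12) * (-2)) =-11925/107804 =-0.11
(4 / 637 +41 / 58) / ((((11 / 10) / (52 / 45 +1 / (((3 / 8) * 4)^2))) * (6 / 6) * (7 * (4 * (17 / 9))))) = 474282 / 24181157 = 0.02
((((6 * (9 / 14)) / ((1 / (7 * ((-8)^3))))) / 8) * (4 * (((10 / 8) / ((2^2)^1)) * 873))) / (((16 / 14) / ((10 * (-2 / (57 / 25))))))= 274995000 / 19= 14473421.05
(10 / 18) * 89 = 49.44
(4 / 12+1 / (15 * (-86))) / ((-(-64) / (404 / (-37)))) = -0.06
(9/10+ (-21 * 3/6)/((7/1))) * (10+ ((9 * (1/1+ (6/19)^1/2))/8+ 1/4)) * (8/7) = -5268/665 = -7.92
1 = 1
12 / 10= 1.20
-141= -141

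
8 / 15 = 0.53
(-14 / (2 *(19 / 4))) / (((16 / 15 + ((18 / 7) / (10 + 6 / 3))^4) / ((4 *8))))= -516311040 / 11701549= -44.12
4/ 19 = 0.21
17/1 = 17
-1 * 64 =-64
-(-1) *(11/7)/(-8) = -11/56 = -0.20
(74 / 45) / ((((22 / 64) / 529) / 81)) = 11274048 / 55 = 204982.69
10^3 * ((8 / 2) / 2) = 2000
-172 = -172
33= 33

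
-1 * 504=-504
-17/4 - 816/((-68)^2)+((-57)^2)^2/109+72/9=717834555/7412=96847.62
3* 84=252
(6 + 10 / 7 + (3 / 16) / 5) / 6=4181 / 3360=1.24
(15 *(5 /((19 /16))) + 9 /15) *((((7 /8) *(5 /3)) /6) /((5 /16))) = 4711 /95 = 49.59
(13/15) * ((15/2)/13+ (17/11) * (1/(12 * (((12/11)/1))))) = 1301/2160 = 0.60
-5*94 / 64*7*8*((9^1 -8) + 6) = -11515 / 4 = -2878.75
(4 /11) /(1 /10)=40 /11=3.64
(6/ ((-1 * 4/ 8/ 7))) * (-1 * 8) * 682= 458304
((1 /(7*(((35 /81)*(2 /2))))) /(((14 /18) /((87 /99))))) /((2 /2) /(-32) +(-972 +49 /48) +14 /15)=-676512 /1756848401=-0.00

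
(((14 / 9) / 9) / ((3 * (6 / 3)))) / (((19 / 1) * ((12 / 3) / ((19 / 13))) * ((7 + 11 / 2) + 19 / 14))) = 49 / 1225692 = 0.00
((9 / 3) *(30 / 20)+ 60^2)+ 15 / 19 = 3605.29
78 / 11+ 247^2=671177 / 11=61016.09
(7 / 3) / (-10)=-7 / 30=-0.23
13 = 13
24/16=3/2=1.50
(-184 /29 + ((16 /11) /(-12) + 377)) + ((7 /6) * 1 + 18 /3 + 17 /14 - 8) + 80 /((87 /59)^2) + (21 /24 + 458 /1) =4040442467 /4662504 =866.58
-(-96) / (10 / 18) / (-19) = -864 / 95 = -9.09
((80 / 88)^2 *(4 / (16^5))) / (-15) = -5 / 23789568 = -0.00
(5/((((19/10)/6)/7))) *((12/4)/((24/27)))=14175/38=373.03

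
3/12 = 0.25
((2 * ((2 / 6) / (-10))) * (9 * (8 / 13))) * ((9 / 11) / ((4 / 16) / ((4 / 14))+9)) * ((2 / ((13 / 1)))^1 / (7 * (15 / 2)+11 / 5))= -6912 / 80332967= -0.00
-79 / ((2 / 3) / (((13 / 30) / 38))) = -1027 / 760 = -1.35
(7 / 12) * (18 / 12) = 7 / 8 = 0.88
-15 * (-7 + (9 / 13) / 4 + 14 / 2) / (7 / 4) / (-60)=9 / 364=0.02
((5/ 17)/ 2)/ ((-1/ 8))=-20/ 17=-1.18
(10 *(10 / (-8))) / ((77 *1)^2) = -25 / 11858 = -0.00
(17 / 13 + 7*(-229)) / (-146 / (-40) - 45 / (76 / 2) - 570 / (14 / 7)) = 7912360 / 1395719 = 5.67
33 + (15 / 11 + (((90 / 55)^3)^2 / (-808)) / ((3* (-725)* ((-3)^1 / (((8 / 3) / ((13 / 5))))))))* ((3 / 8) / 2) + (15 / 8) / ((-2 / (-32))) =341356642592319 / 5396458255760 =63.26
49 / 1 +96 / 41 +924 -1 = 39948 / 41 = 974.34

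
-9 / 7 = -1.29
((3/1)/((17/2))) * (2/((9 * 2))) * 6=4/17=0.24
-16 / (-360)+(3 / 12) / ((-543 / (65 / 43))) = 61289 / 1400940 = 0.04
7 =7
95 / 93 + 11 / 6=177 / 62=2.85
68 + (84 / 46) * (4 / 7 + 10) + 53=140.30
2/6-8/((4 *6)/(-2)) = 1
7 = 7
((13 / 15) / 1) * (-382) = -4966 / 15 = -331.07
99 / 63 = 1.57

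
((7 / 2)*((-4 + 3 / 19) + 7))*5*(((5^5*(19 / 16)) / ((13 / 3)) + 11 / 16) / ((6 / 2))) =7799225 / 494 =15787.90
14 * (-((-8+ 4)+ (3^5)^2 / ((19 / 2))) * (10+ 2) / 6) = -3304616 / 19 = -173927.16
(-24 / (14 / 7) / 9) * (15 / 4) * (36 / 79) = -180 / 79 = -2.28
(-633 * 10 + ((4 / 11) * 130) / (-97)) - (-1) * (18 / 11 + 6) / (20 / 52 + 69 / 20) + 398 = -6308855628 / 1063799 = -5930.50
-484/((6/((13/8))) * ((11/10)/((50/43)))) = -17875/129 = -138.57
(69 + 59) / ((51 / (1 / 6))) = 64 / 153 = 0.42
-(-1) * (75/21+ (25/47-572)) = -186838/329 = -567.90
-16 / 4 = -4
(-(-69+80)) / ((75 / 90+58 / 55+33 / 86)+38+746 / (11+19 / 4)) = -1638945 / 13057427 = -0.13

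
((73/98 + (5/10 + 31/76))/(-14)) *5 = -30775/52136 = -0.59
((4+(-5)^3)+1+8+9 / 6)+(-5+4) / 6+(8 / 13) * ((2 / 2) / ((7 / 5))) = -30092 / 273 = -110.23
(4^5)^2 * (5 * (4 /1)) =20971520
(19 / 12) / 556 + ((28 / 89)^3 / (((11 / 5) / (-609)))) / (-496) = 32441375431 / 1603911630288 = 0.02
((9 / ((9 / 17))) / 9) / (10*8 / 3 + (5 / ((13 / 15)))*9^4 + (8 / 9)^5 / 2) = 1449981 / 29077219987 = 0.00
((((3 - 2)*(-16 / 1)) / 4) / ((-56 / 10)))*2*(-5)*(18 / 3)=-42.86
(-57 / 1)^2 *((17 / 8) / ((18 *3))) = 6137 / 48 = 127.85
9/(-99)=-1/11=-0.09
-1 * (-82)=82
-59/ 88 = -0.67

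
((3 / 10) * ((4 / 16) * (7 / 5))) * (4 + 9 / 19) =357 / 760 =0.47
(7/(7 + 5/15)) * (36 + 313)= 7329/22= 333.14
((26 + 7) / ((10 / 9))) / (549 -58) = 297 / 4910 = 0.06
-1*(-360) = 360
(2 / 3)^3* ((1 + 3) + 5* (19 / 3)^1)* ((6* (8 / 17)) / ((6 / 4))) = 27392 / 1377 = 19.89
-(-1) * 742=742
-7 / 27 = -0.26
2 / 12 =1 / 6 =0.17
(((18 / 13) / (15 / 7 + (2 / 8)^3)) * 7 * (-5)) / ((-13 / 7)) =1975680 / 163423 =12.09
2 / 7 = 0.29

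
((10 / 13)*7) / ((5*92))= 7 / 598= 0.01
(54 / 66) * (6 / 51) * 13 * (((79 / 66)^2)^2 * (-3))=-506351053 / 65708808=-7.71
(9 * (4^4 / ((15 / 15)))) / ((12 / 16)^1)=3072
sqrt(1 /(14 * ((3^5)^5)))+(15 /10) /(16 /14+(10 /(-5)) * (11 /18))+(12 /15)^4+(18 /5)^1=-18613 /1250+sqrt(42) /22320522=-14.89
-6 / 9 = -2 / 3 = -0.67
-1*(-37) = 37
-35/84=-5/12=-0.42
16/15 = 1.07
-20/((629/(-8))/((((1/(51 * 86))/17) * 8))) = 640/23449749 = 0.00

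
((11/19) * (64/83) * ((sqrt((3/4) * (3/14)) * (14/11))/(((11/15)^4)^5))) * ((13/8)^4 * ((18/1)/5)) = 51285235032614650726318359375 * sqrt(14)/67899311488553416608638528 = 2826.12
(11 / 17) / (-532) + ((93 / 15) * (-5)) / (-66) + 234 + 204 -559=-35972873 / 298452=-120.53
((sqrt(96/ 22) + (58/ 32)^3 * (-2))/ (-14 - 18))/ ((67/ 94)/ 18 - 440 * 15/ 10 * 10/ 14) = -72215829/ 91474018304 + 2961 * sqrt(33)/ 122828882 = -0.00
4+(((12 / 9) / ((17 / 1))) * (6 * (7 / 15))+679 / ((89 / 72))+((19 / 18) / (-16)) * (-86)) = 609166397 / 1089360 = 559.20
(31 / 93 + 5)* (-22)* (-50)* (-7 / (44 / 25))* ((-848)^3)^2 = -26029939191426580480000 / 3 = -8676646397142193493333.33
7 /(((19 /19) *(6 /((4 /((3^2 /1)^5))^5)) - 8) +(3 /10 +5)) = 17920 /10768469815377788831546823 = 0.00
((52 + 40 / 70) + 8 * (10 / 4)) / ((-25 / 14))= -1016 / 25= -40.64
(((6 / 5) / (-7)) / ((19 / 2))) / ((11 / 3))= -36 / 7315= -0.00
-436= -436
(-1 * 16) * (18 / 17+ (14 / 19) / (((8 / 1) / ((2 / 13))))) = -72088 / 4199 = -17.17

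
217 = 217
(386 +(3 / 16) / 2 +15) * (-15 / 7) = -192525 / 224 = -859.49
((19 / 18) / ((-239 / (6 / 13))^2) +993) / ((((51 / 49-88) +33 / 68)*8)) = -7985033787535 / 5562915827638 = -1.44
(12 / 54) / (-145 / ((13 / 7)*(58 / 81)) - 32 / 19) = -988 / 492273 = -0.00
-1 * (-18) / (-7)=-18 / 7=-2.57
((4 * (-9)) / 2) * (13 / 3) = -78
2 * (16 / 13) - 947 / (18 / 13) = -159467 / 234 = -681.48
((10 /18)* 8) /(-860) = -2 /387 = -0.01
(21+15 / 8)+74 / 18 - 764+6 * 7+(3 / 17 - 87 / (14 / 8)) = -6379319 / 8568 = -744.55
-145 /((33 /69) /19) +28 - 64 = -63761 /11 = -5796.45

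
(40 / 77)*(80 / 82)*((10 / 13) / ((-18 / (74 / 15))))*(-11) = 118400 / 100737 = 1.18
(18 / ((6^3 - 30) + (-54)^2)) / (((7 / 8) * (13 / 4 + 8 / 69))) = 6624 / 3362051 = 0.00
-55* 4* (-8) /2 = 880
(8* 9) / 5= 72 / 5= 14.40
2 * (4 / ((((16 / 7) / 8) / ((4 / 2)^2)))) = 112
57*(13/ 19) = 39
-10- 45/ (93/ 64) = -1270/ 31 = -40.97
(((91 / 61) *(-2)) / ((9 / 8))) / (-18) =728 / 4941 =0.15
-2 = -2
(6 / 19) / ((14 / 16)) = 48 / 133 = 0.36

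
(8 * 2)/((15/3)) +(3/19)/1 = 319/95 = 3.36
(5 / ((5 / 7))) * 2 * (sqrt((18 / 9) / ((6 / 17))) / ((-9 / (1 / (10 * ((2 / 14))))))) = -49 * sqrt(51) / 135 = -2.59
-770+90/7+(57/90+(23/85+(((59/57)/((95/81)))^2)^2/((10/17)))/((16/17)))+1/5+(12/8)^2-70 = -29341144293948458381/35665482386100000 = -822.68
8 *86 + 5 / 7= 4821 / 7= 688.71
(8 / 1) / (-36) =-2 / 9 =-0.22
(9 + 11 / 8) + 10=163 / 8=20.38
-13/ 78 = -1/ 6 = -0.17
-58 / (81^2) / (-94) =29 / 308367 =0.00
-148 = -148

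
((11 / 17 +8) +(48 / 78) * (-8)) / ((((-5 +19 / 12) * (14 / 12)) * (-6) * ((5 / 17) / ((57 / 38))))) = 14814 / 18655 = 0.79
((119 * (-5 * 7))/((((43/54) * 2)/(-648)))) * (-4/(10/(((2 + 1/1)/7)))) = -12492144/43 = -290514.98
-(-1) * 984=984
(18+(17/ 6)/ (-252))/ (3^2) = 27199/ 13608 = 2.00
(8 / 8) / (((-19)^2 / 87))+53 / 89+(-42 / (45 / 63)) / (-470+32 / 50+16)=58640369 / 60691681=0.97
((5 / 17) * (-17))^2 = 25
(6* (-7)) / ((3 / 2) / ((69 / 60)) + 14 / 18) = -8694 / 431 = -20.17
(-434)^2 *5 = 941780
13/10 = 1.30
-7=-7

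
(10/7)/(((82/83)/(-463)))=-192145/287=-669.49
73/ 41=1.78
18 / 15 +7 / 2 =47 / 10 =4.70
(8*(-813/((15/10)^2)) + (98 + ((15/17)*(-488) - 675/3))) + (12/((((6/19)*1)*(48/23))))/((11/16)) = -3421.77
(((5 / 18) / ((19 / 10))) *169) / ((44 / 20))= 21125 / 1881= 11.23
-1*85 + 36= -49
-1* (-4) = 4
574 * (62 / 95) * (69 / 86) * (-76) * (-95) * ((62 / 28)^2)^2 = 52167790.88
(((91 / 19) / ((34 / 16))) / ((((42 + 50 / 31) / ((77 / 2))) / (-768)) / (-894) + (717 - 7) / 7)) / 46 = 37284863616 / 77183034528781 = 0.00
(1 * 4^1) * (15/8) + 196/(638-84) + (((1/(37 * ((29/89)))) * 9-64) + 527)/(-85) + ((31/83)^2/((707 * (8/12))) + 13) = 378944184000685/24609569181911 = 15.40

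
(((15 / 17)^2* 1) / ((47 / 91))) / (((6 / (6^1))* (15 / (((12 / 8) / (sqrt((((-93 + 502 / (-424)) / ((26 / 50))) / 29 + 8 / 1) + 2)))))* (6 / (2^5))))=4368* sqrt(5995598765) / 815156579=0.41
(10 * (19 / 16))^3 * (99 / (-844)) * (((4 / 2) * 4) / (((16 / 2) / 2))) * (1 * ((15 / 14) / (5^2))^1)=-50928075 / 3024896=-16.84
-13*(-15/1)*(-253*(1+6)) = -345345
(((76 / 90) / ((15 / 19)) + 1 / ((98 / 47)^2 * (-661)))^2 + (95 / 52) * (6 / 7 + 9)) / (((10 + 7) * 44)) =415595284265271560267 / 16231813063136503560000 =0.03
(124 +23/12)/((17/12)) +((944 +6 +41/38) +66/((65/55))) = 9202591/8398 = 1095.81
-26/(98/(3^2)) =-117/49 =-2.39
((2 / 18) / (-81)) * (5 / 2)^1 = -5 / 1458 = -0.00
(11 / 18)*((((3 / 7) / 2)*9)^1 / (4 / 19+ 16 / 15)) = 9405 / 10192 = 0.92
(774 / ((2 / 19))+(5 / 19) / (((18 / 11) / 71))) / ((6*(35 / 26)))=911.79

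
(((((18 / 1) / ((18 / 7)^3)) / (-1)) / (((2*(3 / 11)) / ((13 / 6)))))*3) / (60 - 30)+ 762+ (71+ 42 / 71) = 6899855921 / 8281440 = 833.17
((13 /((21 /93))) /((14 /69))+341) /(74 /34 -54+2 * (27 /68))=-208165 /17003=-12.24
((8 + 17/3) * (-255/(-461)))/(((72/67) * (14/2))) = 1.00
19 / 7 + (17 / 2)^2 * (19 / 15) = 39577 / 420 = 94.23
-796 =-796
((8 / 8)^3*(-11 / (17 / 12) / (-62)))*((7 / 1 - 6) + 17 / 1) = 1188 / 527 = 2.25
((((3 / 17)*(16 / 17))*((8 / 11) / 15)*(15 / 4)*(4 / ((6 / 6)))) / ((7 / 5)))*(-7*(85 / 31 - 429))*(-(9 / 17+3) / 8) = -190281600 / 1675333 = -113.58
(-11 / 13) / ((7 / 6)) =-66 / 91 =-0.73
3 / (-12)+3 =11 / 4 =2.75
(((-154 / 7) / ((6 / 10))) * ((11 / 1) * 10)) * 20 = -242000 / 3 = -80666.67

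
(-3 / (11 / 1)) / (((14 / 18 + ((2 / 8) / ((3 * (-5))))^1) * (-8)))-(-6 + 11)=-14935 / 3014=-4.96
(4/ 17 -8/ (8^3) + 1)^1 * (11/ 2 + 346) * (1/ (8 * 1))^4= 0.10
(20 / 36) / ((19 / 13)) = 65 / 171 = 0.38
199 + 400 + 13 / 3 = 1810 / 3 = 603.33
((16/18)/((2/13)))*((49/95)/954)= 1274/407835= 0.00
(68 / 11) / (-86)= -34 / 473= -0.07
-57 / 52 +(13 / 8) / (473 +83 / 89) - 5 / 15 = -6255719 / 4386720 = -1.43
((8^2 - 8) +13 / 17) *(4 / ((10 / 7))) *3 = 8106 / 17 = 476.82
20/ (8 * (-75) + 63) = -20/ 537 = -0.04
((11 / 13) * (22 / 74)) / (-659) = -121 / 316979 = -0.00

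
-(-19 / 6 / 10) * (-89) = -1691 / 60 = -28.18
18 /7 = 2.57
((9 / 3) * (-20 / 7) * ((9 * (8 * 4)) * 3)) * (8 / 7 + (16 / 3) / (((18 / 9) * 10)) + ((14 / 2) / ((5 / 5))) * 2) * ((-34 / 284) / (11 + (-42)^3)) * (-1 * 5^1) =237651840 / 257713883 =0.92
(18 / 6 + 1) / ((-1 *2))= -2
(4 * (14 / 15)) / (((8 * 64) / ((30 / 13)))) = 7 / 416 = 0.02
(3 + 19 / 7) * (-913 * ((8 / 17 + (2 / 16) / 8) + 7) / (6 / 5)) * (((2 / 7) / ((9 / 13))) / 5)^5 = -122714564258 / 984166238475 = -0.12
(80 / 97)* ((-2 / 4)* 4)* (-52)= 85.77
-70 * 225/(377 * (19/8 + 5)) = -126000/22243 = -5.66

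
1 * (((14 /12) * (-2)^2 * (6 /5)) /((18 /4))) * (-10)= -112 /9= -12.44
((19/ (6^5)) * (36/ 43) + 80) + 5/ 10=747703/ 9288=80.50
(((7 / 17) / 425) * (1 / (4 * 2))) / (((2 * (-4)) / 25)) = -7 / 18496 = -0.00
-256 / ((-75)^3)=0.00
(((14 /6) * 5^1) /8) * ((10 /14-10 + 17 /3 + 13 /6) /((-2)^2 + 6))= -61 /288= -0.21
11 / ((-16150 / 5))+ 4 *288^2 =1071636469 / 3230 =331776.00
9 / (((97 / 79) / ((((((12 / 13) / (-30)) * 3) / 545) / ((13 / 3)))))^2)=18198756 / 1995491540355625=0.00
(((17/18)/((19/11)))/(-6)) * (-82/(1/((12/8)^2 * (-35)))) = -268345/456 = -588.48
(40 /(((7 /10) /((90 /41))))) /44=9000 /3157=2.85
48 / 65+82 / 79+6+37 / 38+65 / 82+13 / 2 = 128347721 / 8000330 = 16.04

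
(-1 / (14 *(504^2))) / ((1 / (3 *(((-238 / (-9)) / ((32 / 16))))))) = -17 / 1524096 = -0.00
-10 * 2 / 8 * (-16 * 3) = 120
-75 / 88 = -0.85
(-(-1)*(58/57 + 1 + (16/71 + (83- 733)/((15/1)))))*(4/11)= -221724/14839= -14.94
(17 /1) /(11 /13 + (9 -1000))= -221 /12872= -0.02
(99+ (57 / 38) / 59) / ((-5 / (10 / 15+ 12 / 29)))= -36613 / 1711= -21.40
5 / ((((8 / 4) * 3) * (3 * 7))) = 0.04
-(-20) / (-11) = -1.82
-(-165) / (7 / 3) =495 / 7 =70.71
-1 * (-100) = 100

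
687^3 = 324242703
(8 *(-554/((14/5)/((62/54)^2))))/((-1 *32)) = 1330985/20412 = 65.21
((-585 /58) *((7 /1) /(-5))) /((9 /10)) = 455 /29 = 15.69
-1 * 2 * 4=-8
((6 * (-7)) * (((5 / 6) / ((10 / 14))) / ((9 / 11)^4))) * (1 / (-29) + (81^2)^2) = -895581046193372 / 190269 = -4706920445.23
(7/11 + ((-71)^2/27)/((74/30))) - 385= -1130669/3663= -308.67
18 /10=1.80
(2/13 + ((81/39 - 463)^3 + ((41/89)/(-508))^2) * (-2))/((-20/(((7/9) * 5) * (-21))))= 799705691.94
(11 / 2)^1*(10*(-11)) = -605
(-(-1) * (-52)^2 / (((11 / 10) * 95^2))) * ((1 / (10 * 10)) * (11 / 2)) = 676 / 45125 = 0.01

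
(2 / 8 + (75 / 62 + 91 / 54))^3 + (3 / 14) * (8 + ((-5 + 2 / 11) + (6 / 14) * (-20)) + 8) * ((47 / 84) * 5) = 4625588700682837 / 141593446564416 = 32.67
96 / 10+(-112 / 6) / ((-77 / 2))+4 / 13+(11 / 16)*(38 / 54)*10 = 2352199 / 154440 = 15.23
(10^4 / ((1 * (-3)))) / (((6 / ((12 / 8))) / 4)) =-10000 / 3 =-3333.33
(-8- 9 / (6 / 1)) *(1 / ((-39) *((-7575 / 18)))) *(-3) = 57 / 32825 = 0.00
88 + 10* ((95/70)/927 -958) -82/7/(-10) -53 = -309649043/32445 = -9543.81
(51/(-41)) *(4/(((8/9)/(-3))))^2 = -37179/164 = -226.70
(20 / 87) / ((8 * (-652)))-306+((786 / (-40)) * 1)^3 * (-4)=852086045467 / 28362000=30043.23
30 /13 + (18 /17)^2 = 12882 /3757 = 3.43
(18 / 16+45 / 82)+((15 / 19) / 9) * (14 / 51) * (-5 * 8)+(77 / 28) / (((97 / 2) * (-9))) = 21712993 / 30829704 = 0.70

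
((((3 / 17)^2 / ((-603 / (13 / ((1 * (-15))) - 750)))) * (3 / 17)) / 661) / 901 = 11263 / 980207049655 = 0.00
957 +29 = 986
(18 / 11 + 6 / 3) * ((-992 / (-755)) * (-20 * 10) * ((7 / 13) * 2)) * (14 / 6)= -155545600 / 64779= -2401.17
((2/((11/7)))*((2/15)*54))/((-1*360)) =-7/275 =-0.03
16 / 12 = 4 / 3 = 1.33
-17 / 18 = -0.94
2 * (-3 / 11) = -6 / 11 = -0.55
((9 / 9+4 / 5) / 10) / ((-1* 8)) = -9 / 400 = -0.02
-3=-3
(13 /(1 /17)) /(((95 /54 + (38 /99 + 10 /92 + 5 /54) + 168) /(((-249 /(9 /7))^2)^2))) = 12742285164154546 /6981735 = 1825088629.71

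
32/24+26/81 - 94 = -92.35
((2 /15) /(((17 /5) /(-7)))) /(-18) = 7 /459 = 0.02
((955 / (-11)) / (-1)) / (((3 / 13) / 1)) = 12415 / 33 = 376.21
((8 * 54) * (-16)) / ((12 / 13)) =-7488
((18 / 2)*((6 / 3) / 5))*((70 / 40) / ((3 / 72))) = 756 / 5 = 151.20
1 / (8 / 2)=1 / 4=0.25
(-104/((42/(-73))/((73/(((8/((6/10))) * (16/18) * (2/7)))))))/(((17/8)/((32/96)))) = 207831/340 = 611.27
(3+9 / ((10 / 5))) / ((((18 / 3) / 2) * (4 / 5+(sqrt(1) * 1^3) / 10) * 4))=25 / 36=0.69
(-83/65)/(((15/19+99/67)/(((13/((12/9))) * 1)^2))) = -316977/5920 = -53.54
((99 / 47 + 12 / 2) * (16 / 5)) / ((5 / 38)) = 231648 / 1175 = 197.15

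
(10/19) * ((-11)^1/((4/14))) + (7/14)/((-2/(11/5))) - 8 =-10949/380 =-28.81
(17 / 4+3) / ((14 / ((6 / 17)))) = 87 / 476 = 0.18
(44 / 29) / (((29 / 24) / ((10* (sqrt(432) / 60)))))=2112* sqrt(3) / 841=4.35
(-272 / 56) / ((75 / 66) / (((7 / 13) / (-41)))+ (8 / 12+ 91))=-2244 / 2375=-0.94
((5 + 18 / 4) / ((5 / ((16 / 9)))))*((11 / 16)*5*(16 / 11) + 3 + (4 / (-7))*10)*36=9728 / 35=277.94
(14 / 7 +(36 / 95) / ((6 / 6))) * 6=1356 / 95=14.27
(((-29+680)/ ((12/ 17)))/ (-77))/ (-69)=527/ 3036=0.17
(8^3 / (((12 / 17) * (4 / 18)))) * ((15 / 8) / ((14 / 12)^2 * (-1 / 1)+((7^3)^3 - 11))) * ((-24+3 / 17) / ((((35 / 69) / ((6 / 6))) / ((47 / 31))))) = -3404371680 / 315242281319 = -0.01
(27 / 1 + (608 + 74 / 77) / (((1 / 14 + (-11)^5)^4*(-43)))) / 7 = 36673087179399140877382683979 / 9507837416881258745995516119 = 3.86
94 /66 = 47 /33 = 1.42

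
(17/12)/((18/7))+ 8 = 1847/216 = 8.55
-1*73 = -73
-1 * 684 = -684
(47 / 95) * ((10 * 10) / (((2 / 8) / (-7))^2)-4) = 38785.39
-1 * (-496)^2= -246016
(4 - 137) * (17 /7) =-323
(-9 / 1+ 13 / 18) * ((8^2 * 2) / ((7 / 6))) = -19072 / 21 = -908.19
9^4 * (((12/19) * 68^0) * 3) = 236196/19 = 12431.37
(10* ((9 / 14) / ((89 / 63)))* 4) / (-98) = -810 / 4361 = -0.19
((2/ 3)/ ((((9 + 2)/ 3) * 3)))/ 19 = 2/ 627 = 0.00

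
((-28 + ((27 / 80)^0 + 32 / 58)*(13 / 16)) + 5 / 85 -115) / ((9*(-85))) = 24835 / 134096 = 0.19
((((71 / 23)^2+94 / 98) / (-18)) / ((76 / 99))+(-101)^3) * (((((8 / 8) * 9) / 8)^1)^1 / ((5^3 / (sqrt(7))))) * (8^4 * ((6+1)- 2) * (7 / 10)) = -1169101638196992 * sqrt(7) / 8794625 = -351709389.77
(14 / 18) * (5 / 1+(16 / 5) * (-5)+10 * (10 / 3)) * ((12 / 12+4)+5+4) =6566 / 27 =243.19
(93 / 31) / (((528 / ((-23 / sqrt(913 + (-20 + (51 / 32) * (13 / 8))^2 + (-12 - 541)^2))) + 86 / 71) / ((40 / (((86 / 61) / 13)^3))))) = -7.40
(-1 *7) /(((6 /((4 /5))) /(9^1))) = -42 /5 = -8.40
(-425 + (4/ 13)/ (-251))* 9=-12481011/ 3263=-3825.01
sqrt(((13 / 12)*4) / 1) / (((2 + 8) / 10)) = sqrt(39) / 3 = 2.08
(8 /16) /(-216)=-1 /432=-0.00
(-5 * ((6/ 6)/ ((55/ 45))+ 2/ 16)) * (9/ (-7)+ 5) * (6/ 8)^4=-436995/ 78848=-5.54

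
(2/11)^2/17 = 4/2057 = 0.00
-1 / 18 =-0.06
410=410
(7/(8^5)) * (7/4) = 49/131072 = 0.00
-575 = -575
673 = 673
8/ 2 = 4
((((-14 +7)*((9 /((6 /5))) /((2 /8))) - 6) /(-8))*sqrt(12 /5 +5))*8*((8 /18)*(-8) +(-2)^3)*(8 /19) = -19968*sqrt(185) /95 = -2858.89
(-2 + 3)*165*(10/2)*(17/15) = 935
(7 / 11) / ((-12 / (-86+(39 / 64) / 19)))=731759 / 160512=4.56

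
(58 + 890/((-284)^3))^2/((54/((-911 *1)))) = -44666438147986519439/787048144410624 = -56751.85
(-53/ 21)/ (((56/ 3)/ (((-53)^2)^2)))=-1066825.24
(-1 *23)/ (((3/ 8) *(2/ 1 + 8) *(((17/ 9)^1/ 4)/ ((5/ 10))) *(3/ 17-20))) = 552/ 1685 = 0.33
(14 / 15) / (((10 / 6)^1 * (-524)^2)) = 0.00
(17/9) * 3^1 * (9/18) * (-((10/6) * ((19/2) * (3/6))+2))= -28.10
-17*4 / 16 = -17 / 4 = -4.25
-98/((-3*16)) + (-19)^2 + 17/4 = 8815/24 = 367.29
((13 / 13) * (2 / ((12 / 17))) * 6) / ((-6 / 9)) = -51 / 2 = -25.50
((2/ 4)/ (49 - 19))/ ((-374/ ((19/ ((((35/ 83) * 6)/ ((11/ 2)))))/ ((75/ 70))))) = -1577/ 918000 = -0.00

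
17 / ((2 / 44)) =374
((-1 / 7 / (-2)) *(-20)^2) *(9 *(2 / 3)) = 1200 / 7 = 171.43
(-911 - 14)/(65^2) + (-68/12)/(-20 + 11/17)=12322/166803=0.07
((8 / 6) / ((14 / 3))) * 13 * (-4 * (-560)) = 8320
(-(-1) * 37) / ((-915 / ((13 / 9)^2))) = -6253 / 74115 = -0.08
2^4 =16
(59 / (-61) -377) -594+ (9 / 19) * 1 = -1125961 / 1159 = -971.49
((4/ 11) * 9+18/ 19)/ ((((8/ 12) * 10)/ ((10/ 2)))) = 1323/ 418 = 3.17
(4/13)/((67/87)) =348/871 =0.40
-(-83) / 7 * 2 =166 / 7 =23.71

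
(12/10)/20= 3/50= 0.06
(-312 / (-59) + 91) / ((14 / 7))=5681 / 118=48.14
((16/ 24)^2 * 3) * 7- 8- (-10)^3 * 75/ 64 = 28157/ 24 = 1173.21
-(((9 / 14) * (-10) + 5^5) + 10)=-21900 / 7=-3128.57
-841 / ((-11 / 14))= 1070.36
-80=-80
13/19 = 0.68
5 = 5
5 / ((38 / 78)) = 195 / 19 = 10.26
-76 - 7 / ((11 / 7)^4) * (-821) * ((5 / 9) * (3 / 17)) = 12244219 / 746691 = 16.40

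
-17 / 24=-0.71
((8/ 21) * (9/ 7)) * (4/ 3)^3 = 512/ 441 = 1.16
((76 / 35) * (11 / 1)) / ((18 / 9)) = 418 / 35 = 11.94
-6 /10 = -0.60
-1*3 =-3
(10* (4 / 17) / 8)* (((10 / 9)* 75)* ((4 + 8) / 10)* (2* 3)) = 3000 / 17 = 176.47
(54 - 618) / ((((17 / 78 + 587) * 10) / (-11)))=241956 / 229015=1.06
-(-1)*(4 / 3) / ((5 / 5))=4 / 3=1.33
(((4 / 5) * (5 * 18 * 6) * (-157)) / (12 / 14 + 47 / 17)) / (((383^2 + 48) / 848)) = -6844255488 / 63243647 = -108.22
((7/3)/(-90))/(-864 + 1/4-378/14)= 2/68715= 0.00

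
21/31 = 0.68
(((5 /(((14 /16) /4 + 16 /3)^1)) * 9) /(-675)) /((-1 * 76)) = 8 /50635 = 0.00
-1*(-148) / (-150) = -74 / 75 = -0.99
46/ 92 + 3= 7/ 2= 3.50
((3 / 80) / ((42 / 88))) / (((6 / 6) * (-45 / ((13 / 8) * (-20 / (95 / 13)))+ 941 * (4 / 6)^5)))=451737 / 770624120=0.00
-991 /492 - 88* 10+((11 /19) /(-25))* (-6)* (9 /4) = -206053663 /233700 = -881.70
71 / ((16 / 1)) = 71 / 16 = 4.44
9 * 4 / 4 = 9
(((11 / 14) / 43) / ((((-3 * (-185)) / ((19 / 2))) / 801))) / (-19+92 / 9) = -502227 / 17596460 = -0.03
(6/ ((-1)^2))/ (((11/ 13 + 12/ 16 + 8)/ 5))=1560/ 499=3.13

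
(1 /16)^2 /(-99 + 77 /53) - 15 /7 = -19853171 /9264640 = -2.14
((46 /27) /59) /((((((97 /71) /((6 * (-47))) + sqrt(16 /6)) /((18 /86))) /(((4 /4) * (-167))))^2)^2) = 7735621475340425487429881772311537940990859776 * sqrt(6) /263417806730195566382446004400972913269036875 + 1596798238937921879034390477116822516020135015584 /263417806730195566382446004400972913269036875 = 6133.78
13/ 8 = 1.62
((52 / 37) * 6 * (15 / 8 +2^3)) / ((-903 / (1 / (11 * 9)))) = -1027 / 1102563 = -0.00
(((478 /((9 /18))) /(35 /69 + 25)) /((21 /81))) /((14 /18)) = 185.87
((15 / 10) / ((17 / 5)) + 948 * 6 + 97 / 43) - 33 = 8271553 / 1462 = 5657.70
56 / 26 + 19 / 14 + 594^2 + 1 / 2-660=32048381 / 91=352180.01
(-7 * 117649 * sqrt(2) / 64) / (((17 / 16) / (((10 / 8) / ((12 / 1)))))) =-4117715 * sqrt(2) / 3264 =-1784.11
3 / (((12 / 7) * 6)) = 7 / 24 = 0.29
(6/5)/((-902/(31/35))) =-93/78925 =-0.00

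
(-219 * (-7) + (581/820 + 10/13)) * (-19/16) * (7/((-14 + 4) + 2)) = 2175551889/1364480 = 1594.42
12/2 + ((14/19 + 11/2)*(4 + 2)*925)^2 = 1198161794.43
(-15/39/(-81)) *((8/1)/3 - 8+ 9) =0.02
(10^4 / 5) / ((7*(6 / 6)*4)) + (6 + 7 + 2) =605 / 7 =86.43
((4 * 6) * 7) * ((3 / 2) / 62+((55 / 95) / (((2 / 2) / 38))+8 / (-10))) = 552678 / 155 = 3565.66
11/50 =0.22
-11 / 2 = -5.50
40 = 40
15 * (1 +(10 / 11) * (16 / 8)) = 465 / 11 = 42.27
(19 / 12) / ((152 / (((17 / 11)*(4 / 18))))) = 17 / 4752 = 0.00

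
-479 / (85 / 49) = -23471 / 85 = -276.13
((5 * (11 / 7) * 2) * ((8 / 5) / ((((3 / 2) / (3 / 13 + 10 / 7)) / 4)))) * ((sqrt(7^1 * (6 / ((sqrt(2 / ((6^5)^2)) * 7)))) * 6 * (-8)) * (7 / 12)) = -30615552 * 2^(3 / 4) / 91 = -565813.36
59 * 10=590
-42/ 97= -0.43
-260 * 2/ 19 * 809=-420680/ 19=-22141.05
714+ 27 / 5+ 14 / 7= 3607 / 5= 721.40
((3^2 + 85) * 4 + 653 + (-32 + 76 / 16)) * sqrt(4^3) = 8014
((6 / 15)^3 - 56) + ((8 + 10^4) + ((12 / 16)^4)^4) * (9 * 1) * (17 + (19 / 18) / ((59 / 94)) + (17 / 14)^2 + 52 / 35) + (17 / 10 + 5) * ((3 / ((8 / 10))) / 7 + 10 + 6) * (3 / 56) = 1728841344941412831761 / 886910746624000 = 1949284.47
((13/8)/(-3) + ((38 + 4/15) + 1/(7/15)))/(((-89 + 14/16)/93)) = -42.07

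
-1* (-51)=51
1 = 1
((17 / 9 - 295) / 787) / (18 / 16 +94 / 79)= -1667216 / 10362429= -0.16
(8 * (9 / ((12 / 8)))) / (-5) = -48 / 5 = -9.60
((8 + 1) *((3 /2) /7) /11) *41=1107 /154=7.19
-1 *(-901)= 901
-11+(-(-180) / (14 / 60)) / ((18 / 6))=1723 / 7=246.14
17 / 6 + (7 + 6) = 95 / 6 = 15.83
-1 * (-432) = 432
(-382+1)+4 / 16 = -380.75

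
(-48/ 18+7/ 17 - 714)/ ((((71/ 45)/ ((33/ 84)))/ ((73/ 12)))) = -146663935/ 135184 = -1084.92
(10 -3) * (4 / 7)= 4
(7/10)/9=7/90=0.08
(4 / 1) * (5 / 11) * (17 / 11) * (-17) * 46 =-265880 / 121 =-2197.36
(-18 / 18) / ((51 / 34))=-2 / 3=-0.67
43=43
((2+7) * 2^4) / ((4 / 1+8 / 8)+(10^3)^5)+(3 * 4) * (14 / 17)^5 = 4.55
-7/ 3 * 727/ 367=-5089/ 1101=-4.62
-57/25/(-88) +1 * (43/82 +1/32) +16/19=9759437/6855200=1.42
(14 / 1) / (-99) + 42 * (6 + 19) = 103936 / 99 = 1049.86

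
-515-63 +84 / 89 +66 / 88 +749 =61479 / 356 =172.69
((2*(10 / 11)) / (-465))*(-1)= 4 / 1023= 0.00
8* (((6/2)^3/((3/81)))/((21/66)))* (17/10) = 1090584/35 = 31159.54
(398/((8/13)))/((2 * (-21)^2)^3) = 2587/2744515872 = 0.00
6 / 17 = 0.35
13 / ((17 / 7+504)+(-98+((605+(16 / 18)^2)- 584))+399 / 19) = 7371 / 255841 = 0.03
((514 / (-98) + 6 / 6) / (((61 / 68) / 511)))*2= -2065024 / 427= -4836.12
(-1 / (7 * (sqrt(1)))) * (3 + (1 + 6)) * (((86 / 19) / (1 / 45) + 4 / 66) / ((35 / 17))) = -4343432 / 30723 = -141.37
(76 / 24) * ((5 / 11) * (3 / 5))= 19 / 22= 0.86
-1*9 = -9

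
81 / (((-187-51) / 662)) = -26811 / 119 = -225.30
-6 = -6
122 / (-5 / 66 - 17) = -8052 / 1127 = -7.14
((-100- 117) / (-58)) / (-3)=-217 / 174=-1.25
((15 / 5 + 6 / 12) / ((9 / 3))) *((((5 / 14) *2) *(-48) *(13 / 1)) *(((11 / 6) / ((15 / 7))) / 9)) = -4004 / 81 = -49.43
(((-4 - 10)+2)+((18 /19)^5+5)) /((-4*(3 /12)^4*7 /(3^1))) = 2965080000 /17332693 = 171.07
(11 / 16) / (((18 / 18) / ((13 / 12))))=143 / 192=0.74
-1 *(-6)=6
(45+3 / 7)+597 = 4497 / 7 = 642.43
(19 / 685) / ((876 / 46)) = 0.00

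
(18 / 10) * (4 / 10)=18 / 25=0.72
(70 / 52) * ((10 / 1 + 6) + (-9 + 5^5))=54810 / 13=4216.15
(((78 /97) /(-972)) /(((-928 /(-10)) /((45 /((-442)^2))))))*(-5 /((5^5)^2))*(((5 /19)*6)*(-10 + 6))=-1 /150600284250000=-0.00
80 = 80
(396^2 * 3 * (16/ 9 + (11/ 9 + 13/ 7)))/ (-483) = -5331744/ 1127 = -4730.92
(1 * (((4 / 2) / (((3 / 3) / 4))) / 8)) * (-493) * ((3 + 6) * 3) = -13311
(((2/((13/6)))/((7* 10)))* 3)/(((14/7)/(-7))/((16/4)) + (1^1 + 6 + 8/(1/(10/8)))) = 12/5135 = 0.00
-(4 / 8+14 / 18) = -23 / 18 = -1.28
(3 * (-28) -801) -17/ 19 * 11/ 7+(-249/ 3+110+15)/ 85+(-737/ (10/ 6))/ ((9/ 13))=-51708343/ 33915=-1524.65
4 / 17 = 0.24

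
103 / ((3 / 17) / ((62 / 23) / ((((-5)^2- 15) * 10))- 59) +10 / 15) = 155.20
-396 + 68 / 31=-393.81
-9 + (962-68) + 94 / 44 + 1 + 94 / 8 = 39595 / 44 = 899.89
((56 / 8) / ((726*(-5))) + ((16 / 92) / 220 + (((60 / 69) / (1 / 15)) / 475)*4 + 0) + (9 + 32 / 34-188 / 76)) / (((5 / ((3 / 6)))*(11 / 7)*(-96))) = -57206597 / 11390974848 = -0.01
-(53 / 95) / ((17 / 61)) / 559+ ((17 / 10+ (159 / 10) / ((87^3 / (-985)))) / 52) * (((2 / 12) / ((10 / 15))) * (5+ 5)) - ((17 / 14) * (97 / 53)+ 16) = -2668028535151541 / 147036360031470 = -18.15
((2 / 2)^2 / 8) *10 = 5 / 4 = 1.25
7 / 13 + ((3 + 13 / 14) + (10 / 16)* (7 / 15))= 10393 / 2184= 4.76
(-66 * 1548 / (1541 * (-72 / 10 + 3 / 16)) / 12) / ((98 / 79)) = 815280 / 1283653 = 0.64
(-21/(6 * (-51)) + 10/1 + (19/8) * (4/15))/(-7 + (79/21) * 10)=19103/54655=0.35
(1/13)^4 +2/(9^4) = 0.00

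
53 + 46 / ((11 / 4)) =767 / 11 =69.73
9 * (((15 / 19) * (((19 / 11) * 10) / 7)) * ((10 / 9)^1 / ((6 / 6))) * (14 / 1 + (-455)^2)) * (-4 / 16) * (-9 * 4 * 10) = 3992895000 / 11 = 362990454.55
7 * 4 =28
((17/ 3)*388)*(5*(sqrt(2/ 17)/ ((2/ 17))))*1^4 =16490*sqrt(34)/ 3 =32050.80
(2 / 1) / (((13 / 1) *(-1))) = -2 / 13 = -0.15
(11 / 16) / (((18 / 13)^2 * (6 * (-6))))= -1859 / 186624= -0.01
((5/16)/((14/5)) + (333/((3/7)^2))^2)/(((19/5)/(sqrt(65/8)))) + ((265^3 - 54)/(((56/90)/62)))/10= 3681405405 * sqrt(130)/17024 + 5192070309/28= 187896688.65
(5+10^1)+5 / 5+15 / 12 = 69 / 4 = 17.25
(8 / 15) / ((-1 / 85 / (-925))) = 125800 / 3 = 41933.33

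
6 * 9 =54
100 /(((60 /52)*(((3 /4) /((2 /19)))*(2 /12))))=72.98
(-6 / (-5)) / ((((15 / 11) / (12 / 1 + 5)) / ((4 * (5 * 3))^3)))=3231360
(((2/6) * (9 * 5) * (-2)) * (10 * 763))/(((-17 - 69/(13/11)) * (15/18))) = 25506/7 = 3643.71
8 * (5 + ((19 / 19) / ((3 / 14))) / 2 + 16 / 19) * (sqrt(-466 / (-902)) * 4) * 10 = 1880.40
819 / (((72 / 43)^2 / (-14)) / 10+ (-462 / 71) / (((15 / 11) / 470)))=-3763112535 / 10305049756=-0.37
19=19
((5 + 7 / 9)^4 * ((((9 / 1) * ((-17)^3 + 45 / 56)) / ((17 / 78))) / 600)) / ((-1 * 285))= 817091138552 / 618100875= 1321.94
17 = 17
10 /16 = 5 /8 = 0.62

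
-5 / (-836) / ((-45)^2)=1 / 338580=0.00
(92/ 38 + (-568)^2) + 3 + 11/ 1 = 6130168/ 19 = 322640.42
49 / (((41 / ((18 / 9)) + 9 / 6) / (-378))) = -9261 / 11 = -841.91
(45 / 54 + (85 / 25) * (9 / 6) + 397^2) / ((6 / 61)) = 72108832 / 45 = 1602418.49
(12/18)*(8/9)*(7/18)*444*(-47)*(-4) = 1558144/81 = 19236.35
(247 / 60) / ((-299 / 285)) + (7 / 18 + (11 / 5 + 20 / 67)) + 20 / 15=82331 / 277380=0.30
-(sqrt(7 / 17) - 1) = 1 - sqrt(119) / 17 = 0.36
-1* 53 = -53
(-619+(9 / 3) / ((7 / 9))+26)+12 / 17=-70024 / 119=-588.44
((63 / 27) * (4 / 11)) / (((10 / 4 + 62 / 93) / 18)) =1008 / 209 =4.82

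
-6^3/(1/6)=-1296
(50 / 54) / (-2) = -25 / 54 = -0.46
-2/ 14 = -1/ 7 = -0.14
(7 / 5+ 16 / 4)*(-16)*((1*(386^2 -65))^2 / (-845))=9581951272752 / 4225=2267917461.01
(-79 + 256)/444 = 59/148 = 0.40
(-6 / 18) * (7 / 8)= -7 / 24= -0.29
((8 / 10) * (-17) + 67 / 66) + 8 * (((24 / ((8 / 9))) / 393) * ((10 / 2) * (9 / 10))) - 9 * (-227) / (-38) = -26232391 / 410685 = -63.87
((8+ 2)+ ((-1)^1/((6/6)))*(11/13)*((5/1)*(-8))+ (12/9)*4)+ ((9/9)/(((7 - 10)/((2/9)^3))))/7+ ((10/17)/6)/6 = 332883865/6766578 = 49.20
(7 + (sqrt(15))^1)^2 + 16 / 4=14 * sqrt(15) + 68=122.22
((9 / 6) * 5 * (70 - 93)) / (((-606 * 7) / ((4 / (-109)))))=-115 / 77063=-0.00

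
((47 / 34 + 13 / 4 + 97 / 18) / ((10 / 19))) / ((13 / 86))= 5010661 / 39780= 125.96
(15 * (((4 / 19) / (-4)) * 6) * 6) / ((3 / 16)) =-151.58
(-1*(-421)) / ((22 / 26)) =5473 / 11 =497.55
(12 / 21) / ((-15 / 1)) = -4 / 105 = -0.04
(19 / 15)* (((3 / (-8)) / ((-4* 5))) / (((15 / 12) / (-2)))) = -19 / 500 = -0.04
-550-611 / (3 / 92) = -57862 / 3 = -19287.33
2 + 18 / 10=3.80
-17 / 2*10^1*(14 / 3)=-1190 / 3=-396.67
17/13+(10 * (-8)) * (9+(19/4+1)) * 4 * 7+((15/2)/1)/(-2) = -1718207/52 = -33042.44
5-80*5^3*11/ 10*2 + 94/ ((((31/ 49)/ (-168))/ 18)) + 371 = -14598888/ 31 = -470931.87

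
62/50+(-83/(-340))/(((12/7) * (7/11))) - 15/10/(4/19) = -115489/20400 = -5.66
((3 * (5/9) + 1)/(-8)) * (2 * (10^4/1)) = -20000/3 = -6666.67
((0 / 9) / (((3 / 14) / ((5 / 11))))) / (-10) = 0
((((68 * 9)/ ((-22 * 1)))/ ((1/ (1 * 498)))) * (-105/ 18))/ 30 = 29631/ 11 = 2693.73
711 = 711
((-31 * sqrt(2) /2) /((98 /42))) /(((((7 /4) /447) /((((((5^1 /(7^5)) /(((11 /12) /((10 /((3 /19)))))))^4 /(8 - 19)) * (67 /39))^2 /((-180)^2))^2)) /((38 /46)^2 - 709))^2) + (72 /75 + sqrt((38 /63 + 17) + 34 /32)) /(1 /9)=-4868359517610661515811801016558318373305527961155396980327430419097025773568000000000000000000000000000000000000000000000000000000000000 * sqrt(2) /67678376305397028454739060065704388711309629642283141065896334924044230853373927457993335128742390238462448506481954223747525144910708083872802660192479935586666957721441741158517596936584755235412073741 + 216 /25 + 3 * sqrt(131705) /28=47.52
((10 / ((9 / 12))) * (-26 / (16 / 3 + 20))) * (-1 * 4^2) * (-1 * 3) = -12480 / 19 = -656.84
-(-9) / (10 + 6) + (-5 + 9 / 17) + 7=841 / 272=3.09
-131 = -131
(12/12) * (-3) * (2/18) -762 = -2287/3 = -762.33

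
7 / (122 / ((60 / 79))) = 210 / 4819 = 0.04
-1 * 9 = -9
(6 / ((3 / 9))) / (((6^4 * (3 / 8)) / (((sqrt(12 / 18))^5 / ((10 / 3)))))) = 2 * sqrt(6) / 1215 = 0.00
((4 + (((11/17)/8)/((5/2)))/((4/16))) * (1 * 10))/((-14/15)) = -5265/119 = -44.24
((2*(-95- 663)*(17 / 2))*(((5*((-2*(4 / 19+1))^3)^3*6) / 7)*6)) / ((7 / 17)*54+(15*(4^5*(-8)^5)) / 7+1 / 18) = -654534501383332335329280 / 49698679665372104109607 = -13.17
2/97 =0.02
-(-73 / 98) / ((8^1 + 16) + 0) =0.03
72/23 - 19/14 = 571/322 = 1.77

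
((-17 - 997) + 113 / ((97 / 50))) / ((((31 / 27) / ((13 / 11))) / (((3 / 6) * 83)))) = -122766462 / 3007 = -40826.89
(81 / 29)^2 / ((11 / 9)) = 59049 / 9251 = 6.38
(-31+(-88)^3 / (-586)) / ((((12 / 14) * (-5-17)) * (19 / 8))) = -1547714 / 61237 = -25.27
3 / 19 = 0.16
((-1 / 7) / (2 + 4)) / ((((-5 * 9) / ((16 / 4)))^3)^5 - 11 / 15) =2684354560 / 659746364439030386633198573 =0.00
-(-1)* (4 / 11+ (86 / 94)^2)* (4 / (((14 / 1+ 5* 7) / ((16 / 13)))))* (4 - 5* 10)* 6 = -515347200 / 15478463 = -33.29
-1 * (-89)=89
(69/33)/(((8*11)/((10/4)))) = 115/1936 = 0.06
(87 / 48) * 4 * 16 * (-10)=-1160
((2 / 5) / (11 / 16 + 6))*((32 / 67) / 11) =1024 / 394295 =0.00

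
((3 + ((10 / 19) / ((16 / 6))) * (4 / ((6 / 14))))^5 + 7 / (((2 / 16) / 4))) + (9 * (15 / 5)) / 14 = 100103314385 / 34665386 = 2887.70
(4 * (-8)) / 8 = -4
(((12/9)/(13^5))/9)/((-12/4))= -4/30074733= -0.00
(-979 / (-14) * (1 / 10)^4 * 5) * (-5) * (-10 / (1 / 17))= 16643 / 560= 29.72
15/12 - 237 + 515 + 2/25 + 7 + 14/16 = 57441/200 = 287.20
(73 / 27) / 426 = 73 / 11502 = 0.01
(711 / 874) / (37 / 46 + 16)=711 / 14687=0.05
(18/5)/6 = 3/5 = 0.60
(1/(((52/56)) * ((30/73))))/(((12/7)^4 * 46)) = 1226911/186001920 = 0.01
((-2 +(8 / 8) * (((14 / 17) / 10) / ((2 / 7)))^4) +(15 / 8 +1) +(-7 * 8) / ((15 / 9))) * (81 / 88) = -2213445078369 / 73498480000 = -30.12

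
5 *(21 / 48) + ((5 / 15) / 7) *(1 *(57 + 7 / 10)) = 8291 / 1680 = 4.94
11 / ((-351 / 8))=-88 / 351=-0.25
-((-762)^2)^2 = -337147454736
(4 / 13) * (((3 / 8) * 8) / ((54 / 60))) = 40 / 39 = 1.03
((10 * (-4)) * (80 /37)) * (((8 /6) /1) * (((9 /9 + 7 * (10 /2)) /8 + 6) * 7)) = -313600 /37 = -8475.68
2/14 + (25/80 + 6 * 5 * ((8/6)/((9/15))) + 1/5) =113101/1680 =67.32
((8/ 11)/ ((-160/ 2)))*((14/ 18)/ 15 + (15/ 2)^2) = -30403/ 59400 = -0.51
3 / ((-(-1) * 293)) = 3 / 293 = 0.01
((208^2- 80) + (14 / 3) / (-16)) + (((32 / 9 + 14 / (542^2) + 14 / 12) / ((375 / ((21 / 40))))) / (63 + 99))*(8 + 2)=2311990515432293 / 53538489000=43183.71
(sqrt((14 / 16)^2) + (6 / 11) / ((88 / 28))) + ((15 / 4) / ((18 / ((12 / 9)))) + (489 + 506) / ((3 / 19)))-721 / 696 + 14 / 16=1592397919 / 252648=6302.83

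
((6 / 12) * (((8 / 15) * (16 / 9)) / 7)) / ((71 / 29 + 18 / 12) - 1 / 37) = 137344 / 7952175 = 0.02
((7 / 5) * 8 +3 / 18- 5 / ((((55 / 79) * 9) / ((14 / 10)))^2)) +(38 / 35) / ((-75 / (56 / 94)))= 1279266011 / 115161750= 11.11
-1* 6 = -6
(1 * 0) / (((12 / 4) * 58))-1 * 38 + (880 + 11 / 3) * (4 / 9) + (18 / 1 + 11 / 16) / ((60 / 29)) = 3142999 / 8640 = 363.77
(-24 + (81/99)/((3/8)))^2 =57600/121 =476.03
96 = 96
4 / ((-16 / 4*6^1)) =-1 / 6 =-0.17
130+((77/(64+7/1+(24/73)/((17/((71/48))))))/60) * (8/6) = 130.02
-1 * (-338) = 338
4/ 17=0.24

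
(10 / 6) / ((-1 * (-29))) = 5 / 87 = 0.06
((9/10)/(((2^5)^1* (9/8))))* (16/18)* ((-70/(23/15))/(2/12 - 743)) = 140/102511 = 0.00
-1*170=-170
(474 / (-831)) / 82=-79 / 11357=-0.01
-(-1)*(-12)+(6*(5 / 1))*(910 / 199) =24912 / 199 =125.19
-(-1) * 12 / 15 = 4 / 5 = 0.80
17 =17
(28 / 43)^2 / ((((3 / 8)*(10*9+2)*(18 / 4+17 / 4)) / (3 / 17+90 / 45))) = 33152 / 10844385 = 0.00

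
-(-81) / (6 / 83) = 1120.50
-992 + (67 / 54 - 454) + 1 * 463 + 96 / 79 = -4183001 / 4266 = -980.54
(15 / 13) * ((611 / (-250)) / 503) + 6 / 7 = 0.85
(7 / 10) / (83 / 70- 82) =-49 / 5657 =-0.01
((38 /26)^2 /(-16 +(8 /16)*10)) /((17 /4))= -1444 /31603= -0.05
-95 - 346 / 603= -95.57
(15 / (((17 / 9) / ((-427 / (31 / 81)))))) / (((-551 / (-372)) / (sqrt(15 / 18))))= -9338490 * sqrt(30) / 9367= -5460.55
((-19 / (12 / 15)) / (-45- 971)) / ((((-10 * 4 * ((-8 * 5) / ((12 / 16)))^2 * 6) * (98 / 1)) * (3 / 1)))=-19 / 163132211200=-0.00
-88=-88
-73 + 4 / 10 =-363 / 5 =-72.60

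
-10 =-10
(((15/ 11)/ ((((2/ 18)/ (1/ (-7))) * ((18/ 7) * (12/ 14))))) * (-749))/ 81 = 7.36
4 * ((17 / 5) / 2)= 34 / 5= 6.80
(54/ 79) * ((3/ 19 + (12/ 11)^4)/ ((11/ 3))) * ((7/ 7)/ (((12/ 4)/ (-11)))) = -23646978/ 21976141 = -1.08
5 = 5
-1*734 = -734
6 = 6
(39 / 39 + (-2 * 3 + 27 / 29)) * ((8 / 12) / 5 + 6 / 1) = -10856 / 435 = -24.96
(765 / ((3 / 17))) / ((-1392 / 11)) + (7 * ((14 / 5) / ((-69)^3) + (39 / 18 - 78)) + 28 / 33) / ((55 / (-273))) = 399061923137567 / 153698410800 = 2596.40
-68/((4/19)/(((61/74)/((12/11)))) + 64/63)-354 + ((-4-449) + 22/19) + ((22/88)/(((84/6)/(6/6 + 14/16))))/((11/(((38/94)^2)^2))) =-12742501060046714329/14844952421617472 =-858.37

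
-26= -26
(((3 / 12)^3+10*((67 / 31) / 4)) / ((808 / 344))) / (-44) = -462293 / 8816896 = -0.05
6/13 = 0.46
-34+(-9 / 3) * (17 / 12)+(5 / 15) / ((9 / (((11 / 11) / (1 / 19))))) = -4055 / 108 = -37.55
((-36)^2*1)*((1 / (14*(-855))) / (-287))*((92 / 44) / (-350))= -828 / 367395875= -0.00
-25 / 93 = -0.27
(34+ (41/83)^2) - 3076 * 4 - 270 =-86386379/6889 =-12539.76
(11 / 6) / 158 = 11 / 948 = 0.01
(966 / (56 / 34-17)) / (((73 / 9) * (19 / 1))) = -16422 / 40223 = -0.41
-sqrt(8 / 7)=-2 * sqrt(14) / 7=-1.07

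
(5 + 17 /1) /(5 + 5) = 11 /5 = 2.20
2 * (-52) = -104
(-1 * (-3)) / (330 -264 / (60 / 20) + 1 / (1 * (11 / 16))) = 33 / 2678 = 0.01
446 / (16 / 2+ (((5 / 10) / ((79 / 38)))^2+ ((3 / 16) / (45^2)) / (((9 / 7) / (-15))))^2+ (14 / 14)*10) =729446148625190400 / 29444800409224849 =24.77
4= 4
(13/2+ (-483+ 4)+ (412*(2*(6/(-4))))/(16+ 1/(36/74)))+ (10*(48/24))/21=-540.00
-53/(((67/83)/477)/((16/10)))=-16786584/335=-50109.21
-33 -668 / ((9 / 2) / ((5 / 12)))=-2561 / 27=-94.85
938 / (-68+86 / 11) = -5159 / 331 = -15.59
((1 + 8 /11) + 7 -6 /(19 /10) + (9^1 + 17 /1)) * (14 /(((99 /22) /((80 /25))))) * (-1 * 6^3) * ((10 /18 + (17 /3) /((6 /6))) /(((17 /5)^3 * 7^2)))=-675635200 /3080451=-219.33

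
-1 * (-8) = 8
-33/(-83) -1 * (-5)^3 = 10408/83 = 125.40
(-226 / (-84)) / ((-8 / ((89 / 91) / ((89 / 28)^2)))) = -113 / 3471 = -0.03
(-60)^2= 3600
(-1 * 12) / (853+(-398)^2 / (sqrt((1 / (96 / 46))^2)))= -276 / 7623011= -0.00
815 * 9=7335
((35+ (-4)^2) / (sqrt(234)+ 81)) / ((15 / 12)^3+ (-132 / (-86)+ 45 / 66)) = 13894848 / 88738987-514624*sqrt(26) / 88738987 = 0.13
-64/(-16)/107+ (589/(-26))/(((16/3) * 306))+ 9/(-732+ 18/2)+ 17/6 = 3112311521/1094193984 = 2.84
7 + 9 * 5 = 52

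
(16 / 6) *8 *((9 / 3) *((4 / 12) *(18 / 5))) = 384 / 5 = 76.80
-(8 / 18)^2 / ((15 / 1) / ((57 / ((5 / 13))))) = -1.95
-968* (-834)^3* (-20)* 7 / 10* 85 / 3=-222740513170560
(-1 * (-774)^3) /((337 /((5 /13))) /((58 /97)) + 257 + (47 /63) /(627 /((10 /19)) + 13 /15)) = 20198931655578480 /75029467991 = 269213.31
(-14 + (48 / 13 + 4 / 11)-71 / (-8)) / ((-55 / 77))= 8561 / 5720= 1.50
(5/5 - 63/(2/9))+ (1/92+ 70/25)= -128657/460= -279.69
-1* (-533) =533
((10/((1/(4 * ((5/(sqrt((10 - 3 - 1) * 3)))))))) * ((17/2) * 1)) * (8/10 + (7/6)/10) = 4675 * sqrt(2)/18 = 367.30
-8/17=-0.47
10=10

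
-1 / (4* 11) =-1 / 44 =-0.02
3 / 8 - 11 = -85 / 8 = -10.62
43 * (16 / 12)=172 / 3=57.33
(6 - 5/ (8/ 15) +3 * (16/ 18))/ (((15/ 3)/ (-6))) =17/ 20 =0.85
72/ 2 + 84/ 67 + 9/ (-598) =1492005/ 40066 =37.24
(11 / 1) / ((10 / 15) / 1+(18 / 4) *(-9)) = -66 / 239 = -0.28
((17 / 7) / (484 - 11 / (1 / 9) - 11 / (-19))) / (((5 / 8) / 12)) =5168 / 42735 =0.12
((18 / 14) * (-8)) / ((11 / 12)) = -864 / 77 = -11.22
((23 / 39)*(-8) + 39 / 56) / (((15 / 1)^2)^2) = -8783 / 110565000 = -0.00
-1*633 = -633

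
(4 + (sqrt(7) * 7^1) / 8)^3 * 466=5569865 * sqrt(7) / 256 + 478349 / 8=117357.99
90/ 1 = 90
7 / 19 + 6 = 121 / 19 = 6.37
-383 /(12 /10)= -1915 /6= -319.17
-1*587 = -587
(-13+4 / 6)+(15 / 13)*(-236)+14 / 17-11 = -195464 / 663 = -294.82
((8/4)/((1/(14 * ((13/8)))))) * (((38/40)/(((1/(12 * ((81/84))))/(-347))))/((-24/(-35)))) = -16199001/64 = -253109.39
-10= -10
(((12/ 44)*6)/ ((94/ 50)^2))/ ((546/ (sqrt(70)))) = 1875*sqrt(70)/ 2211209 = 0.01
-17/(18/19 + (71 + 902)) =-323/18505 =-0.02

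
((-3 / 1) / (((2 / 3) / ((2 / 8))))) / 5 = -9 / 40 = -0.22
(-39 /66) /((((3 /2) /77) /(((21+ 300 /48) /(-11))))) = 9919 /132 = 75.14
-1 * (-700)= 700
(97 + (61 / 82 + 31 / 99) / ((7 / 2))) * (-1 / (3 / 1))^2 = 2764642 / 255717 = 10.81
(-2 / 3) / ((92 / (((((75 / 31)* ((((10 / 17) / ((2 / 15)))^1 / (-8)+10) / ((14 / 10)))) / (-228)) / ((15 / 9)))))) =32125 / 103173952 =0.00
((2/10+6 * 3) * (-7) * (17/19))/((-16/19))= 10829/80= 135.36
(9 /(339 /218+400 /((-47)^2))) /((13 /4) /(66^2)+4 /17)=1283782652064 /58454177767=21.96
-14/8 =-7/4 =-1.75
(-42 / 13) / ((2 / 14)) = -294 / 13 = -22.62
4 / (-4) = -1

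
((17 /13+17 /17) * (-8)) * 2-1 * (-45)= 105 /13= 8.08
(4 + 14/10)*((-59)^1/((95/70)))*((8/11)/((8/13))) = -289926/1045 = -277.44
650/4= 325/2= 162.50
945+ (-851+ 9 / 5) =479 / 5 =95.80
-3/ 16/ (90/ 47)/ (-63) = 47/ 30240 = 0.00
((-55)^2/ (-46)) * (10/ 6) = -15125/ 138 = -109.60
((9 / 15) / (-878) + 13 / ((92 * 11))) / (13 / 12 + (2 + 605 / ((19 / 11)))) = 1539969 / 44739453605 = 0.00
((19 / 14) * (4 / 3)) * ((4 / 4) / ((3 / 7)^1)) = 38 / 9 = 4.22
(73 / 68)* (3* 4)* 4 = 876 / 17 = 51.53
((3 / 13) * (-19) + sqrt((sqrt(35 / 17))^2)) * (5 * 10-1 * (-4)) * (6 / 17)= -18468 / 221 + 324 * sqrt(595) / 289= -56.22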